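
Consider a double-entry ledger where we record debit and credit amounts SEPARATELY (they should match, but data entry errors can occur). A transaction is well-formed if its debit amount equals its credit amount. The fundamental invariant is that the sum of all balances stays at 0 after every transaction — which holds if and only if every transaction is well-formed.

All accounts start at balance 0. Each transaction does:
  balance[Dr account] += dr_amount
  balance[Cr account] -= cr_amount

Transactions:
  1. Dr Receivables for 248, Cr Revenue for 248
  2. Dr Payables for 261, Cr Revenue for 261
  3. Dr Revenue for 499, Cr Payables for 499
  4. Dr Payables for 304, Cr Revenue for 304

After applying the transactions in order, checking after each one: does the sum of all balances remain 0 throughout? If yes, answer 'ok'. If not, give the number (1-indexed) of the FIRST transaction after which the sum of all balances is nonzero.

After txn 1: dr=248 cr=248 sum_balances=0
After txn 2: dr=261 cr=261 sum_balances=0
After txn 3: dr=499 cr=499 sum_balances=0
After txn 4: dr=304 cr=304 sum_balances=0

Answer: ok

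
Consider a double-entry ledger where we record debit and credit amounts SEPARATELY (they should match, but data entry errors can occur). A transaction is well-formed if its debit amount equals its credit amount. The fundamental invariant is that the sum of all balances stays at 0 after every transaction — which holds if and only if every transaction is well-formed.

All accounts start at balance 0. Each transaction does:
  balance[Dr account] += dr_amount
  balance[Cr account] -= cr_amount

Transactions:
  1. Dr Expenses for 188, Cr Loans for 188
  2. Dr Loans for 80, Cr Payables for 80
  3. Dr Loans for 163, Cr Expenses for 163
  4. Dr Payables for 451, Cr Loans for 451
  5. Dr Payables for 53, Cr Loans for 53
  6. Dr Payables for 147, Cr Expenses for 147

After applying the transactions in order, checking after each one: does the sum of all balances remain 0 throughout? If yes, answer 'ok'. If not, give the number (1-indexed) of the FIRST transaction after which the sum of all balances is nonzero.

After txn 1: dr=188 cr=188 sum_balances=0
After txn 2: dr=80 cr=80 sum_balances=0
After txn 3: dr=163 cr=163 sum_balances=0
After txn 4: dr=451 cr=451 sum_balances=0
After txn 5: dr=53 cr=53 sum_balances=0
After txn 6: dr=147 cr=147 sum_balances=0

Answer: ok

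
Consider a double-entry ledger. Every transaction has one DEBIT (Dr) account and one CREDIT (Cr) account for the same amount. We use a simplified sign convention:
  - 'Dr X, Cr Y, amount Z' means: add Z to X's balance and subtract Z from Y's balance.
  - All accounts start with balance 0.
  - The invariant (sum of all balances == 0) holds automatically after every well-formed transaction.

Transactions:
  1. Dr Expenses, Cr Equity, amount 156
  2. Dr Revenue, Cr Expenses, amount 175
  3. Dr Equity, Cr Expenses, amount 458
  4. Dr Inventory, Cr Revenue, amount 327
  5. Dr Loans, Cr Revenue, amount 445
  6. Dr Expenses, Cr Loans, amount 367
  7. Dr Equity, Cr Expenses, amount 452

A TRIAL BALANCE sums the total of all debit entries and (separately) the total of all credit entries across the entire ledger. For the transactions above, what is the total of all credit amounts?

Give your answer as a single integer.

Txn 1: credit+=156
Txn 2: credit+=175
Txn 3: credit+=458
Txn 4: credit+=327
Txn 5: credit+=445
Txn 6: credit+=367
Txn 7: credit+=452
Total credits = 2380

Answer: 2380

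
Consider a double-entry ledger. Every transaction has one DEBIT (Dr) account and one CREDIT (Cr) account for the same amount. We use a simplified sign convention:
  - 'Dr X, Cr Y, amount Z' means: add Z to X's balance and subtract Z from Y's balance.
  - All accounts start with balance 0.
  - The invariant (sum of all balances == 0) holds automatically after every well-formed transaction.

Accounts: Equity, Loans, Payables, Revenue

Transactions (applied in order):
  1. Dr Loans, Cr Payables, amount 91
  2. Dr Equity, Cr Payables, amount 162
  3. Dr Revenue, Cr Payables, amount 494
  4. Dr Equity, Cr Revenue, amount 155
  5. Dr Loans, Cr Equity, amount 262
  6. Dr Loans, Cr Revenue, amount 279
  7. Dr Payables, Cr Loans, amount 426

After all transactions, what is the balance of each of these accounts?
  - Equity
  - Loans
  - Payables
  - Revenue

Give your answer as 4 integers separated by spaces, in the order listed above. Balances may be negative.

Answer: 55 206 -321 60

Derivation:
After txn 1 (Dr Loans, Cr Payables, amount 91): Loans=91 Payables=-91
After txn 2 (Dr Equity, Cr Payables, amount 162): Equity=162 Loans=91 Payables=-253
After txn 3 (Dr Revenue, Cr Payables, amount 494): Equity=162 Loans=91 Payables=-747 Revenue=494
After txn 4 (Dr Equity, Cr Revenue, amount 155): Equity=317 Loans=91 Payables=-747 Revenue=339
After txn 5 (Dr Loans, Cr Equity, amount 262): Equity=55 Loans=353 Payables=-747 Revenue=339
After txn 6 (Dr Loans, Cr Revenue, amount 279): Equity=55 Loans=632 Payables=-747 Revenue=60
After txn 7 (Dr Payables, Cr Loans, amount 426): Equity=55 Loans=206 Payables=-321 Revenue=60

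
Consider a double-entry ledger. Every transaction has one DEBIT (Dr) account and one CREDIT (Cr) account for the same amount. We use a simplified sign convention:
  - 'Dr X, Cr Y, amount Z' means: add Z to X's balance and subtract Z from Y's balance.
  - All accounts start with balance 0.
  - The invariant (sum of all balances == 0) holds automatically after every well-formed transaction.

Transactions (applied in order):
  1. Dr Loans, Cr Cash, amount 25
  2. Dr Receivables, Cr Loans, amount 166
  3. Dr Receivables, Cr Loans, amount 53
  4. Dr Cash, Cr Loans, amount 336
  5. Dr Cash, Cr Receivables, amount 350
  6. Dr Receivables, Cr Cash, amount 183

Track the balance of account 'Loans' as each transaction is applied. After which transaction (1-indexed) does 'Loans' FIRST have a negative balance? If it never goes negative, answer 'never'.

Answer: 2

Derivation:
After txn 1: Loans=25
After txn 2: Loans=-141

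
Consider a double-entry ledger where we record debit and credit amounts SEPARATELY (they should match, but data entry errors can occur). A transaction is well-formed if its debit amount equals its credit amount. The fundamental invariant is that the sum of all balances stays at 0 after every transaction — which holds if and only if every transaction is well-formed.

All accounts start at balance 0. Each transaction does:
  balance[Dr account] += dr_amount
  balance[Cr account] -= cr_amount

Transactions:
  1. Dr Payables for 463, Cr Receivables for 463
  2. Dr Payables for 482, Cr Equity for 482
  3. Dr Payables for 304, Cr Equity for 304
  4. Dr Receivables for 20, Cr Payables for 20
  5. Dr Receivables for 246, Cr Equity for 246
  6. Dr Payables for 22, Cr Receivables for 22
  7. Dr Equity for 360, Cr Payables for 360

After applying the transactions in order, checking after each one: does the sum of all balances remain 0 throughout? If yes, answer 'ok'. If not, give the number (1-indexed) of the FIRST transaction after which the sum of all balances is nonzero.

After txn 1: dr=463 cr=463 sum_balances=0
After txn 2: dr=482 cr=482 sum_balances=0
After txn 3: dr=304 cr=304 sum_balances=0
After txn 4: dr=20 cr=20 sum_balances=0
After txn 5: dr=246 cr=246 sum_balances=0
After txn 6: dr=22 cr=22 sum_balances=0
After txn 7: dr=360 cr=360 sum_balances=0

Answer: ok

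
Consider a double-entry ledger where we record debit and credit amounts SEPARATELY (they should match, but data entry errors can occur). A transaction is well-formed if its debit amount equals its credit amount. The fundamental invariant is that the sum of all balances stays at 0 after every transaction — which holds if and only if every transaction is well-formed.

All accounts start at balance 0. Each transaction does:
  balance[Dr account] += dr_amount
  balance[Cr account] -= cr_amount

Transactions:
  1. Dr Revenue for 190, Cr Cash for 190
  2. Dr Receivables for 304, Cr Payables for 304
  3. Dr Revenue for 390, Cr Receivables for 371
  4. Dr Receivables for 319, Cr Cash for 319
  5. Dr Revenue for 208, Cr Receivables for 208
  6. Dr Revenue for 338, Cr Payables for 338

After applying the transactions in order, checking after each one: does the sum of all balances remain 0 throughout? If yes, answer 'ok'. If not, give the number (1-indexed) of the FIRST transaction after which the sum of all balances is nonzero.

Answer: 3

Derivation:
After txn 1: dr=190 cr=190 sum_balances=0
After txn 2: dr=304 cr=304 sum_balances=0
After txn 3: dr=390 cr=371 sum_balances=19
After txn 4: dr=319 cr=319 sum_balances=19
After txn 5: dr=208 cr=208 sum_balances=19
After txn 6: dr=338 cr=338 sum_balances=19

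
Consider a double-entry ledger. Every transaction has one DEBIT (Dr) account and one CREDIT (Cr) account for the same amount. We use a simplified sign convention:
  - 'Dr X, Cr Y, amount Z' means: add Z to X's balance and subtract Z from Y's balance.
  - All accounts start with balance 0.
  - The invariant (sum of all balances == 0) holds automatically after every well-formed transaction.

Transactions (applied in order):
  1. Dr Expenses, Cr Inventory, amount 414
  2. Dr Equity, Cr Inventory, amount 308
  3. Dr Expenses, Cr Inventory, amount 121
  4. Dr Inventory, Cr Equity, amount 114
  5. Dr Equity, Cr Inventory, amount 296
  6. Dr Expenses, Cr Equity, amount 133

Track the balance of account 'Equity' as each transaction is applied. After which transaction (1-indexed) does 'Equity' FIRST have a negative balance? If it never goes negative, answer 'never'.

Answer: never

Derivation:
After txn 1: Equity=0
After txn 2: Equity=308
After txn 3: Equity=308
After txn 4: Equity=194
After txn 5: Equity=490
After txn 6: Equity=357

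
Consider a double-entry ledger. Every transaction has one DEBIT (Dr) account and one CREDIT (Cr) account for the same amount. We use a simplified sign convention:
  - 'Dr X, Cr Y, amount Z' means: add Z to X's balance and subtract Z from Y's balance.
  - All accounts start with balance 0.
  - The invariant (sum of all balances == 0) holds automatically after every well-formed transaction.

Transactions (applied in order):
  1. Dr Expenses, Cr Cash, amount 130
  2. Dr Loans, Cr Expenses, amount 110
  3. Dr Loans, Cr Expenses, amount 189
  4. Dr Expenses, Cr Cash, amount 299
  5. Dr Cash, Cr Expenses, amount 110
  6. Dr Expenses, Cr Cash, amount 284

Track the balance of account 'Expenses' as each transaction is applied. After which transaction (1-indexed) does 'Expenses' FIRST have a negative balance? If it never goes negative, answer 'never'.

After txn 1: Expenses=130
After txn 2: Expenses=20
After txn 3: Expenses=-169

Answer: 3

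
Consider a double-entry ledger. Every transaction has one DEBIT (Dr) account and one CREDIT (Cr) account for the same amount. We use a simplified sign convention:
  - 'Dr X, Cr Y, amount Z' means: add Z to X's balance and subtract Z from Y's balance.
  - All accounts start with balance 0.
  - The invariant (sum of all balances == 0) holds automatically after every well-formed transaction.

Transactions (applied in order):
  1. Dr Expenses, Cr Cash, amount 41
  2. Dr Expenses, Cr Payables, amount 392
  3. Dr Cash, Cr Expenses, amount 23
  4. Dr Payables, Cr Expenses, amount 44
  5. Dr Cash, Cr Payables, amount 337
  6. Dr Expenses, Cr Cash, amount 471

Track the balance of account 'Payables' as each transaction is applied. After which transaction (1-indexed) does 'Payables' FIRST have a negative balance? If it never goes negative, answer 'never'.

After txn 1: Payables=0
After txn 2: Payables=-392

Answer: 2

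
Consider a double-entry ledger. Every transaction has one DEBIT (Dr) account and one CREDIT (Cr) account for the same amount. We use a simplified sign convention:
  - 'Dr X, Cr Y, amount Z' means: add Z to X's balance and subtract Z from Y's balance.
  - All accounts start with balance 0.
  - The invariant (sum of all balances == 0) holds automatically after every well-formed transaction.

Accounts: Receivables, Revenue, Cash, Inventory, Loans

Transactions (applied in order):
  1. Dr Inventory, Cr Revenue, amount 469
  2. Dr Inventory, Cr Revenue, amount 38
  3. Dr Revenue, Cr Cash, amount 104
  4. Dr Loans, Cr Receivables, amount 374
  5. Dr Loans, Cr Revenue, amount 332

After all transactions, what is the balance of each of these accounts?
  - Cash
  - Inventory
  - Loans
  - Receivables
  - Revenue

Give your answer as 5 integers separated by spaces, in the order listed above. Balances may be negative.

After txn 1 (Dr Inventory, Cr Revenue, amount 469): Inventory=469 Revenue=-469
After txn 2 (Dr Inventory, Cr Revenue, amount 38): Inventory=507 Revenue=-507
After txn 3 (Dr Revenue, Cr Cash, amount 104): Cash=-104 Inventory=507 Revenue=-403
After txn 4 (Dr Loans, Cr Receivables, amount 374): Cash=-104 Inventory=507 Loans=374 Receivables=-374 Revenue=-403
After txn 5 (Dr Loans, Cr Revenue, amount 332): Cash=-104 Inventory=507 Loans=706 Receivables=-374 Revenue=-735

Answer: -104 507 706 -374 -735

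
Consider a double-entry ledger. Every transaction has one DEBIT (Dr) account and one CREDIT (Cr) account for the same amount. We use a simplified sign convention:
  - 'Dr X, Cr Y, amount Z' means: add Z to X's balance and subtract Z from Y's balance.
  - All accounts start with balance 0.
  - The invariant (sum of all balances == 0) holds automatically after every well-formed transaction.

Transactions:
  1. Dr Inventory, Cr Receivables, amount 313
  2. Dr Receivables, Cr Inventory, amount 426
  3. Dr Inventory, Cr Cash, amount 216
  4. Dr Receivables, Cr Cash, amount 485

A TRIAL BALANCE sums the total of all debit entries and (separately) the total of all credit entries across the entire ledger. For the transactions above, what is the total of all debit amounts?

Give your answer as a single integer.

Answer: 1440

Derivation:
Txn 1: debit+=313
Txn 2: debit+=426
Txn 3: debit+=216
Txn 4: debit+=485
Total debits = 1440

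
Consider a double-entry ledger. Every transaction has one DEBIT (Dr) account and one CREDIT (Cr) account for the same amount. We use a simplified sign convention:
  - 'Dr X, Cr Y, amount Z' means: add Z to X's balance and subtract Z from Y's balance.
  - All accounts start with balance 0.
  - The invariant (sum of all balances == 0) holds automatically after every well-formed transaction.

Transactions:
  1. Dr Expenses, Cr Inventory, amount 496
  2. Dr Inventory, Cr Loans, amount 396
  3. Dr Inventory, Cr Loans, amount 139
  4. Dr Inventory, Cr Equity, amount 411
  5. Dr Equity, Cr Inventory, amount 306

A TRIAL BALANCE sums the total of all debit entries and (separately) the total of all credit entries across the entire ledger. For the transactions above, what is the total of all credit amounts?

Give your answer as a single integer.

Txn 1: credit+=496
Txn 2: credit+=396
Txn 3: credit+=139
Txn 4: credit+=411
Txn 5: credit+=306
Total credits = 1748

Answer: 1748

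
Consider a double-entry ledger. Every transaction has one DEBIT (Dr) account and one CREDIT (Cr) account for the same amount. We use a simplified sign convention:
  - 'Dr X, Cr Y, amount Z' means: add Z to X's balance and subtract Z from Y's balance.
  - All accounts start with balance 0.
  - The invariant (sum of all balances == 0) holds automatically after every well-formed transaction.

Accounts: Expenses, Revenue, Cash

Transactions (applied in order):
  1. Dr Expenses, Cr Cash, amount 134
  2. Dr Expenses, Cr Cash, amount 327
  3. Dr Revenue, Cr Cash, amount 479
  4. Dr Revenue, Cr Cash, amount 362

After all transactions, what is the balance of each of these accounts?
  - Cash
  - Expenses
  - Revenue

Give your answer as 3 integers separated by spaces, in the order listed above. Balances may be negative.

After txn 1 (Dr Expenses, Cr Cash, amount 134): Cash=-134 Expenses=134
After txn 2 (Dr Expenses, Cr Cash, amount 327): Cash=-461 Expenses=461
After txn 3 (Dr Revenue, Cr Cash, amount 479): Cash=-940 Expenses=461 Revenue=479
After txn 4 (Dr Revenue, Cr Cash, amount 362): Cash=-1302 Expenses=461 Revenue=841

Answer: -1302 461 841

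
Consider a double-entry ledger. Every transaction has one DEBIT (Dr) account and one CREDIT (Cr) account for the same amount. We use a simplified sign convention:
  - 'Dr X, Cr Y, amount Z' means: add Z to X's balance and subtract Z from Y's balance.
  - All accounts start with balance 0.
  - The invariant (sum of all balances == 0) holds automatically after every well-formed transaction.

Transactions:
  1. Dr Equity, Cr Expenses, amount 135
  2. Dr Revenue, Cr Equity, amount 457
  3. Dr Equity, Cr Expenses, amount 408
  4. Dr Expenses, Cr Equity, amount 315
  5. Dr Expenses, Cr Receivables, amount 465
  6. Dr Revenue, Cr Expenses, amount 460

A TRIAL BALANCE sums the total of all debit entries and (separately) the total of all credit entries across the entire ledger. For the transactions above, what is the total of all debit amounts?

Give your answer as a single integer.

Answer: 2240

Derivation:
Txn 1: debit+=135
Txn 2: debit+=457
Txn 3: debit+=408
Txn 4: debit+=315
Txn 5: debit+=465
Txn 6: debit+=460
Total debits = 2240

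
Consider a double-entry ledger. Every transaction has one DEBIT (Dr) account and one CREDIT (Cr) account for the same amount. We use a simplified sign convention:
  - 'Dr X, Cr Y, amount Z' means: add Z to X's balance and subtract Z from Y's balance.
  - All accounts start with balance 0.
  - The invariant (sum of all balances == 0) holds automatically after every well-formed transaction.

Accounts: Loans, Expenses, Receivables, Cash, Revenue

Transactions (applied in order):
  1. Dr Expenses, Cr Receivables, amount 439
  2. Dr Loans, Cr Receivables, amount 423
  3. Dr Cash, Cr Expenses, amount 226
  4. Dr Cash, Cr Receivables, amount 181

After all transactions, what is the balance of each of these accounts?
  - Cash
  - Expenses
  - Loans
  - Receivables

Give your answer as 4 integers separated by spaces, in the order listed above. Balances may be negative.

Answer: 407 213 423 -1043

Derivation:
After txn 1 (Dr Expenses, Cr Receivables, amount 439): Expenses=439 Receivables=-439
After txn 2 (Dr Loans, Cr Receivables, amount 423): Expenses=439 Loans=423 Receivables=-862
After txn 3 (Dr Cash, Cr Expenses, amount 226): Cash=226 Expenses=213 Loans=423 Receivables=-862
After txn 4 (Dr Cash, Cr Receivables, amount 181): Cash=407 Expenses=213 Loans=423 Receivables=-1043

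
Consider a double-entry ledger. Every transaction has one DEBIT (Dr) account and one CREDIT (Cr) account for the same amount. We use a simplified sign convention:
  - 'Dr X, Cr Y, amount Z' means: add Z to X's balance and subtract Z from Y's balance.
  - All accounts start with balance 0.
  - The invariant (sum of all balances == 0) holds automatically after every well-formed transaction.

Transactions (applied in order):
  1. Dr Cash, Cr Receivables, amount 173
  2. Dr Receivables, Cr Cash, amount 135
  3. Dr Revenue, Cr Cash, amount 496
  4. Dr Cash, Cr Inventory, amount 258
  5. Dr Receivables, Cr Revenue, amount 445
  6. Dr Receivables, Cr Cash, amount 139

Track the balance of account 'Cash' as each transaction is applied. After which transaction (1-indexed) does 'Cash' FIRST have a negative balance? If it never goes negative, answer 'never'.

After txn 1: Cash=173
After txn 2: Cash=38
After txn 3: Cash=-458

Answer: 3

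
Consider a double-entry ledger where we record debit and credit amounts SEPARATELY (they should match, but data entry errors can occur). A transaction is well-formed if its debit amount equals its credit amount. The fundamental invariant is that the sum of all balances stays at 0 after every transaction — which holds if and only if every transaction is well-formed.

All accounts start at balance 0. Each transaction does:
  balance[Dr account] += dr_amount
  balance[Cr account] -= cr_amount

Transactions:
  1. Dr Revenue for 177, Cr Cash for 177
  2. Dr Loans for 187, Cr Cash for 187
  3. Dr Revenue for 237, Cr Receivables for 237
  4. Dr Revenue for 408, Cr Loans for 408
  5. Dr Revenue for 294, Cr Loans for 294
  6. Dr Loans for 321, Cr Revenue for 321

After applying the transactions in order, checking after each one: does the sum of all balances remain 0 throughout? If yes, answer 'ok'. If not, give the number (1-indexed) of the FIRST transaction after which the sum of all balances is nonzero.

Answer: ok

Derivation:
After txn 1: dr=177 cr=177 sum_balances=0
After txn 2: dr=187 cr=187 sum_balances=0
After txn 3: dr=237 cr=237 sum_balances=0
After txn 4: dr=408 cr=408 sum_balances=0
After txn 5: dr=294 cr=294 sum_balances=0
After txn 6: dr=321 cr=321 sum_balances=0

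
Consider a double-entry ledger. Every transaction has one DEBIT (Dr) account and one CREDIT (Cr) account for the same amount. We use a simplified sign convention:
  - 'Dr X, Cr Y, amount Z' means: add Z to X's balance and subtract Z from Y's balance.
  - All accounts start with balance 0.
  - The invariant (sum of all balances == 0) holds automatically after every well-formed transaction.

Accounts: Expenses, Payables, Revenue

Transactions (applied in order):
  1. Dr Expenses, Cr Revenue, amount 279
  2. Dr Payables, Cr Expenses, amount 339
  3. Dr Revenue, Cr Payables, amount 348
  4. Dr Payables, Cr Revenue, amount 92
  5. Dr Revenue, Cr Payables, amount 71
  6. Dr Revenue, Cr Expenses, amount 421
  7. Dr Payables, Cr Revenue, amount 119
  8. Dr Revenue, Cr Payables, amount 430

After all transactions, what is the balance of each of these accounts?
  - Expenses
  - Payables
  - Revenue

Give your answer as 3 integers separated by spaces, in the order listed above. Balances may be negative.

Answer: -481 -299 780

Derivation:
After txn 1 (Dr Expenses, Cr Revenue, amount 279): Expenses=279 Revenue=-279
After txn 2 (Dr Payables, Cr Expenses, amount 339): Expenses=-60 Payables=339 Revenue=-279
After txn 3 (Dr Revenue, Cr Payables, amount 348): Expenses=-60 Payables=-9 Revenue=69
After txn 4 (Dr Payables, Cr Revenue, amount 92): Expenses=-60 Payables=83 Revenue=-23
After txn 5 (Dr Revenue, Cr Payables, amount 71): Expenses=-60 Payables=12 Revenue=48
After txn 6 (Dr Revenue, Cr Expenses, amount 421): Expenses=-481 Payables=12 Revenue=469
After txn 7 (Dr Payables, Cr Revenue, amount 119): Expenses=-481 Payables=131 Revenue=350
After txn 8 (Dr Revenue, Cr Payables, amount 430): Expenses=-481 Payables=-299 Revenue=780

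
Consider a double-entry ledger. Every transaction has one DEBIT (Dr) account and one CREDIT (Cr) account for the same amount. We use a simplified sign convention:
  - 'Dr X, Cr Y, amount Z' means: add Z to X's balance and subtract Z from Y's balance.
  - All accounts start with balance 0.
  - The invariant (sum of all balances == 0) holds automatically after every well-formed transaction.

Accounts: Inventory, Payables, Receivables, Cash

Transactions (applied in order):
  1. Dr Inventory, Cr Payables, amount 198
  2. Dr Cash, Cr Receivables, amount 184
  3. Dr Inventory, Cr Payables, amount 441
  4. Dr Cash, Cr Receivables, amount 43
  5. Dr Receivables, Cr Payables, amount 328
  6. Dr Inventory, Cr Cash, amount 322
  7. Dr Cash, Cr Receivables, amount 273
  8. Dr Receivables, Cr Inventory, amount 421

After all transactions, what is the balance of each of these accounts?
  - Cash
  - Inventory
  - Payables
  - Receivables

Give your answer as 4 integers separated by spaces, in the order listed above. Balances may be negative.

After txn 1 (Dr Inventory, Cr Payables, amount 198): Inventory=198 Payables=-198
After txn 2 (Dr Cash, Cr Receivables, amount 184): Cash=184 Inventory=198 Payables=-198 Receivables=-184
After txn 3 (Dr Inventory, Cr Payables, amount 441): Cash=184 Inventory=639 Payables=-639 Receivables=-184
After txn 4 (Dr Cash, Cr Receivables, amount 43): Cash=227 Inventory=639 Payables=-639 Receivables=-227
After txn 5 (Dr Receivables, Cr Payables, amount 328): Cash=227 Inventory=639 Payables=-967 Receivables=101
After txn 6 (Dr Inventory, Cr Cash, amount 322): Cash=-95 Inventory=961 Payables=-967 Receivables=101
After txn 7 (Dr Cash, Cr Receivables, amount 273): Cash=178 Inventory=961 Payables=-967 Receivables=-172
After txn 8 (Dr Receivables, Cr Inventory, amount 421): Cash=178 Inventory=540 Payables=-967 Receivables=249

Answer: 178 540 -967 249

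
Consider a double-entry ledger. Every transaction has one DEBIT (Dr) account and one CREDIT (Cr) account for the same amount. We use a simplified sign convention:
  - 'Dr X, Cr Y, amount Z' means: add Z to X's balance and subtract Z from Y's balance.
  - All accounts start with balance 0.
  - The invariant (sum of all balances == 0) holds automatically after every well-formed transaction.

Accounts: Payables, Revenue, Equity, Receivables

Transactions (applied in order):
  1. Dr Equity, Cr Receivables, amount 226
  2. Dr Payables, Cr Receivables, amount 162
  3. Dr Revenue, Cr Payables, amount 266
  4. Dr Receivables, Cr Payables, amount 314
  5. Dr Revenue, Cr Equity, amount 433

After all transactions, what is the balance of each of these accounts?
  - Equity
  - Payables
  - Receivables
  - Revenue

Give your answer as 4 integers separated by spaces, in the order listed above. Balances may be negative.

After txn 1 (Dr Equity, Cr Receivables, amount 226): Equity=226 Receivables=-226
After txn 2 (Dr Payables, Cr Receivables, amount 162): Equity=226 Payables=162 Receivables=-388
After txn 3 (Dr Revenue, Cr Payables, amount 266): Equity=226 Payables=-104 Receivables=-388 Revenue=266
After txn 4 (Dr Receivables, Cr Payables, amount 314): Equity=226 Payables=-418 Receivables=-74 Revenue=266
After txn 5 (Dr Revenue, Cr Equity, amount 433): Equity=-207 Payables=-418 Receivables=-74 Revenue=699

Answer: -207 -418 -74 699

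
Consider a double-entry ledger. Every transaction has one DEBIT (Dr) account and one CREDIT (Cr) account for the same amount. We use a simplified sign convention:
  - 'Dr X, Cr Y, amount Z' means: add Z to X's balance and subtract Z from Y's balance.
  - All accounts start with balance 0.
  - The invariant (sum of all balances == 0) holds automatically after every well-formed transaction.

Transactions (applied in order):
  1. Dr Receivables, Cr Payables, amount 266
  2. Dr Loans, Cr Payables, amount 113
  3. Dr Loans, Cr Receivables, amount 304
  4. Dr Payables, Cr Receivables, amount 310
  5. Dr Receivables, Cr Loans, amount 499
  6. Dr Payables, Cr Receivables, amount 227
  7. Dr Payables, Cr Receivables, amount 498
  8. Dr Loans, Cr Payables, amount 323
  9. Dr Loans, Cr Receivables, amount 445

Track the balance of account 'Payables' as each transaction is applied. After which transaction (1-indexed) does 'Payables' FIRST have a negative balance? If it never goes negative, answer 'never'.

After txn 1: Payables=-266

Answer: 1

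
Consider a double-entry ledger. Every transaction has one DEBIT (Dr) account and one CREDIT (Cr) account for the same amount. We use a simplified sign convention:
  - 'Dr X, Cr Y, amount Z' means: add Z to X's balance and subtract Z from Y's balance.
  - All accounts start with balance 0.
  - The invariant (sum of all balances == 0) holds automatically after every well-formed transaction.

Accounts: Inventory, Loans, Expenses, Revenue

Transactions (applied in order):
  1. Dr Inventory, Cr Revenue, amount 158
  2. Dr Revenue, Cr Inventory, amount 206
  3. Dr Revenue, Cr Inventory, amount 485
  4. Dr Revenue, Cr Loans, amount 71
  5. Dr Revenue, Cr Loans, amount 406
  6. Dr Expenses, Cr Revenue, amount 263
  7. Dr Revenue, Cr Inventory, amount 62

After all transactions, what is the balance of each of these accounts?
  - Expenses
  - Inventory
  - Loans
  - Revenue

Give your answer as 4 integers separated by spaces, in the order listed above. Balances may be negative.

Answer: 263 -595 -477 809

Derivation:
After txn 1 (Dr Inventory, Cr Revenue, amount 158): Inventory=158 Revenue=-158
After txn 2 (Dr Revenue, Cr Inventory, amount 206): Inventory=-48 Revenue=48
After txn 3 (Dr Revenue, Cr Inventory, amount 485): Inventory=-533 Revenue=533
After txn 4 (Dr Revenue, Cr Loans, amount 71): Inventory=-533 Loans=-71 Revenue=604
After txn 5 (Dr Revenue, Cr Loans, amount 406): Inventory=-533 Loans=-477 Revenue=1010
After txn 6 (Dr Expenses, Cr Revenue, amount 263): Expenses=263 Inventory=-533 Loans=-477 Revenue=747
After txn 7 (Dr Revenue, Cr Inventory, amount 62): Expenses=263 Inventory=-595 Loans=-477 Revenue=809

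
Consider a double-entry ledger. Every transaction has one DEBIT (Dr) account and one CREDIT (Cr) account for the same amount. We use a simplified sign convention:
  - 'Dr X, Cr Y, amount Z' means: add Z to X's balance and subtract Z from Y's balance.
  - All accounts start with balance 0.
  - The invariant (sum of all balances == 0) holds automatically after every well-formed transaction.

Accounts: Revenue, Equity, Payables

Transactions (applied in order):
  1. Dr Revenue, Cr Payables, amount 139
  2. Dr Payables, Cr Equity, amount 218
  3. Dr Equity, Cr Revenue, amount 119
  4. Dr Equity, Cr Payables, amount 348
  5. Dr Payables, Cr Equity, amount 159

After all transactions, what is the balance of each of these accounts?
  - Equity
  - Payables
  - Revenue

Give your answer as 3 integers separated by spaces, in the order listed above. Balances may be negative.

Answer: 90 -110 20

Derivation:
After txn 1 (Dr Revenue, Cr Payables, amount 139): Payables=-139 Revenue=139
After txn 2 (Dr Payables, Cr Equity, amount 218): Equity=-218 Payables=79 Revenue=139
After txn 3 (Dr Equity, Cr Revenue, amount 119): Equity=-99 Payables=79 Revenue=20
After txn 4 (Dr Equity, Cr Payables, amount 348): Equity=249 Payables=-269 Revenue=20
After txn 5 (Dr Payables, Cr Equity, amount 159): Equity=90 Payables=-110 Revenue=20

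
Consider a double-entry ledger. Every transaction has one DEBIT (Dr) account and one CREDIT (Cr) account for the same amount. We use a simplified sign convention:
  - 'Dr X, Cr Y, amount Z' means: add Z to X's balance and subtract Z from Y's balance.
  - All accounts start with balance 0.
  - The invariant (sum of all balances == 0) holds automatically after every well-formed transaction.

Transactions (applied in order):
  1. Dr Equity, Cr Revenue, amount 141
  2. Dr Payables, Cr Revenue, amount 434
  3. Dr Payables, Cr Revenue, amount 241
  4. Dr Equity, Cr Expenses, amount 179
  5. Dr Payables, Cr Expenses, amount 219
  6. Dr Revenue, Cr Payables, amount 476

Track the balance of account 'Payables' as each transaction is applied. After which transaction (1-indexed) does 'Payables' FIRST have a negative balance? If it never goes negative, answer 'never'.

Answer: never

Derivation:
After txn 1: Payables=0
After txn 2: Payables=434
After txn 3: Payables=675
After txn 4: Payables=675
After txn 5: Payables=894
After txn 6: Payables=418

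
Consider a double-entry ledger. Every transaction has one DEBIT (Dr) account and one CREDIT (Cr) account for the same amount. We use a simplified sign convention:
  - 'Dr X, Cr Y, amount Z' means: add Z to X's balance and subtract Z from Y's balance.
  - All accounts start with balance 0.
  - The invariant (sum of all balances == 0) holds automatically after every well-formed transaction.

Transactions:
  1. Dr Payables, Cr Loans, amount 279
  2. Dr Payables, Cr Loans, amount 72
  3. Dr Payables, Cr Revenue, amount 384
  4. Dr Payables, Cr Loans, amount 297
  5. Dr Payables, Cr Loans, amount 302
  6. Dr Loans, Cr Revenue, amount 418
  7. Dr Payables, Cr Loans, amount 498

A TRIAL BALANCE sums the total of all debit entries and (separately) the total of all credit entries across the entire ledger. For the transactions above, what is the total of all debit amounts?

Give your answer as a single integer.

Txn 1: debit+=279
Txn 2: debit+=72
Txn 3: debit+=384
Txn 4: debit+=297
Txn 5: debit+=302
Txn 6: debit+=418
Txn 7: debit+=498
Total debits = 2250

Answer: 2250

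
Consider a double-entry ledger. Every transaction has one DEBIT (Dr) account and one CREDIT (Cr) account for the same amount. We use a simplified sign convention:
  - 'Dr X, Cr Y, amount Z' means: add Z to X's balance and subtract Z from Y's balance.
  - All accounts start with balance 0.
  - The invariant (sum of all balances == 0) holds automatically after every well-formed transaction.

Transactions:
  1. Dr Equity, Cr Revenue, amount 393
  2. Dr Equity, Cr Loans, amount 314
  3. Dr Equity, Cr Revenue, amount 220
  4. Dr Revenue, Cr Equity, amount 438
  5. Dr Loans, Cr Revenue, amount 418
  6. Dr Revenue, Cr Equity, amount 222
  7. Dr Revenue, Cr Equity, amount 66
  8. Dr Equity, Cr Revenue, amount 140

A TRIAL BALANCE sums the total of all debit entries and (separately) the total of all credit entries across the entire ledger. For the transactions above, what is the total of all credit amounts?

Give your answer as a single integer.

Answer: 2211

Derivation:
Txn 1: credit+=393
Txn 2: credit+=314
Txn 3: credit+=220
Txn 4: credit+=438
Txn 5: credit+=418
Txn 6: credit+=222
Txn 7: credit+=66
Txn 8: credit+=140
Total credits = 2211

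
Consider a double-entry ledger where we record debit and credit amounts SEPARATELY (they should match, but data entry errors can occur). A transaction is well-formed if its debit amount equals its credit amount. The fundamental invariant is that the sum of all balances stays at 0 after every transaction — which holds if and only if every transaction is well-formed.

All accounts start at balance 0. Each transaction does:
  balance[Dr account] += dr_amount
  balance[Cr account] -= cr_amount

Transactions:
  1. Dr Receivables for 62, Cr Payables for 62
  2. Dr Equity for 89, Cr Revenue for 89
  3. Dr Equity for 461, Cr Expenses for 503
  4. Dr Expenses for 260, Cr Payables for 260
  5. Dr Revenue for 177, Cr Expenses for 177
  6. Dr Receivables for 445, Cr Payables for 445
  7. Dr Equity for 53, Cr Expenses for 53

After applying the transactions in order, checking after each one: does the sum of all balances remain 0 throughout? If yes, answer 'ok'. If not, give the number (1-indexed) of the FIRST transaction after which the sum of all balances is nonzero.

Answer: 3

Derivation:
After txn 1: dr=62 cr=62 sum_balances=0
After txn 2: dr=89 cr=89 sum_balances=0
After txn 3: dr=461 cr=503 sum_balances=-42
After txn 4: dr=260 cr=260 sum_balances=-42
After txn 5: dr=177 cr=177 sum_balances=-42
After txn 6: dr=445 cr=445 sum_balances=-42
After txn 7: dr=53 cr=53 sum_balances=-42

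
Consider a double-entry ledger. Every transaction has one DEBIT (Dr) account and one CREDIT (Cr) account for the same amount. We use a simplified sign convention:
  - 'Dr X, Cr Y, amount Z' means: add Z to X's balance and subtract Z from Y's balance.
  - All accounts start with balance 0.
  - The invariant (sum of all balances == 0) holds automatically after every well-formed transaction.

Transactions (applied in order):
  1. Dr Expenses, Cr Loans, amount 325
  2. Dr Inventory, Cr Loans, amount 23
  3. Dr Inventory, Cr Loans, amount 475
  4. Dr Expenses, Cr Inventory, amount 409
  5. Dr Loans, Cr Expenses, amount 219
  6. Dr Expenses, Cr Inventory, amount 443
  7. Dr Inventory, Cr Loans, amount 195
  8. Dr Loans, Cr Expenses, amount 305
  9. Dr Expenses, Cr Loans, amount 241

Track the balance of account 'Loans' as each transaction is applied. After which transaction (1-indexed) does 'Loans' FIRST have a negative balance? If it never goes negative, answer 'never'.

After txn 1: Loans=-325

Answer: 1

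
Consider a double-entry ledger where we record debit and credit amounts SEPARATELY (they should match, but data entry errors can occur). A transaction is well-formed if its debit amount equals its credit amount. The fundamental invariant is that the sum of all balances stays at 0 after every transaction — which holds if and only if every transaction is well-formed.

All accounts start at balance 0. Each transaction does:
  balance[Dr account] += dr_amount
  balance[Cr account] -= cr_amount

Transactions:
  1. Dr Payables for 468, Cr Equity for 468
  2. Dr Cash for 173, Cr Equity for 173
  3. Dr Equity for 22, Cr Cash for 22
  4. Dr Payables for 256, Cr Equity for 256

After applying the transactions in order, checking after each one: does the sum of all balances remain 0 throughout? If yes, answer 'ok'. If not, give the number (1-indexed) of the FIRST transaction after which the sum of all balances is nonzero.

After txn 1: dr=468 cr=468 sum_balances=0
After txn 2: dr=173 cr=173 sum_balances=0
After txn 3: dr=22 cr=22 sum_balances=0
After txn 4: dr=256 cr=256 sum_balances=0

Answer: ok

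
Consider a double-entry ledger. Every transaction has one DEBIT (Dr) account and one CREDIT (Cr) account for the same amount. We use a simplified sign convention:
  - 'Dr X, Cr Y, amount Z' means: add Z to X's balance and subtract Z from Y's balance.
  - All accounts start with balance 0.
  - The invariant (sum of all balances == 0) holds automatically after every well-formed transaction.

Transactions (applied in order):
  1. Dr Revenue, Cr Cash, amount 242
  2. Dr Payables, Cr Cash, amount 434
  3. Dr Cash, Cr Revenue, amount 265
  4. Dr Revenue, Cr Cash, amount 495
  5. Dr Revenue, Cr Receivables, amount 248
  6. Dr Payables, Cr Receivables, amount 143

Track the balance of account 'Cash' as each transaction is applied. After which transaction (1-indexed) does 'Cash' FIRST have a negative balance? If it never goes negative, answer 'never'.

After txn 1: Cash=-242

Answer: 1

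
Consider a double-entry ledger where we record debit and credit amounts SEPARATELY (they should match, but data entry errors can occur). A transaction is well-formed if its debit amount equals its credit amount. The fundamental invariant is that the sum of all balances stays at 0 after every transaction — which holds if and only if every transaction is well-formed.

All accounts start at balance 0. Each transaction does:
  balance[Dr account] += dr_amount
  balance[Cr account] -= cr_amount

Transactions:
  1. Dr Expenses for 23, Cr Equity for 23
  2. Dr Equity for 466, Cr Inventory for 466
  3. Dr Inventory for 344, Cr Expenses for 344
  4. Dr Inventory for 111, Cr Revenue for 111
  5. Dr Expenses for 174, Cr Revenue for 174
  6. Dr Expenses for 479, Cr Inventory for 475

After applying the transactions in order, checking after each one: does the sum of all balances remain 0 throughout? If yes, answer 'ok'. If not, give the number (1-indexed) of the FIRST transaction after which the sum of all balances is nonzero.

Answer: 6

Derivation:
After txn 1: dr=23 cr=23 sum_balances=0
After txn 2: dr=466 cr=466 sum_balances=0
After txn 3: dr=344 cr=344 sum_balances=0
After txn 4: dr=111 cr=111 sum_balances=0
After txn 5: dr=174 cr=174 sum_balances=0
After txn 6: dr=479 cr=475 sum_balances=4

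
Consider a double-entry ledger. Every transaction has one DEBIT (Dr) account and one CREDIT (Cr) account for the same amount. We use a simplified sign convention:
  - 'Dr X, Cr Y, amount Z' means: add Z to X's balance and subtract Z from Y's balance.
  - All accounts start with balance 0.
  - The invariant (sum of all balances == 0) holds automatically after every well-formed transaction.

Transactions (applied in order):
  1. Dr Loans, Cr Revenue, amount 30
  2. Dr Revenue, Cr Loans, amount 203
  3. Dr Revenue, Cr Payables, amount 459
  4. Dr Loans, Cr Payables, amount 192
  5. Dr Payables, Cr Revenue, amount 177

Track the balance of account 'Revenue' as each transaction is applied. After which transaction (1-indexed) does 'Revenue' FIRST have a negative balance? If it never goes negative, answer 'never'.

Answer: 1

Derivation:
After txn 1: Revenue=-30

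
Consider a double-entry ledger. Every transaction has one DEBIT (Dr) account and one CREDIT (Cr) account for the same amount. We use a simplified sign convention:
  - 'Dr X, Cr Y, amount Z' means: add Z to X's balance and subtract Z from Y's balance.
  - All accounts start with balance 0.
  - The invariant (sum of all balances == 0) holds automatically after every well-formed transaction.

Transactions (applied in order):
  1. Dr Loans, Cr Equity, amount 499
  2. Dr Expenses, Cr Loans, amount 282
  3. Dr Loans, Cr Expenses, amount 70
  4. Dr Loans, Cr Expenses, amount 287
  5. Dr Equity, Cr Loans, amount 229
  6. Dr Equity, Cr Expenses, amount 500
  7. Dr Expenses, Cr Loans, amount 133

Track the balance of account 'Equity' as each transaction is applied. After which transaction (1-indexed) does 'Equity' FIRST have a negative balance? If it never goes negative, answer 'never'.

After txn 1: Equity=-499

Answer: 1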